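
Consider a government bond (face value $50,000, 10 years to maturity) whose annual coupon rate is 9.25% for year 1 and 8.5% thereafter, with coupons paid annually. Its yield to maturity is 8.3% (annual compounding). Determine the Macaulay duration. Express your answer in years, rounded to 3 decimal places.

7.098 years

Periodic yield y = 0.083. Discount each cash flow and weight by its year:
  t   CF        PV=CF/(1+0.083)^t    t·PV
  1     4,625.00     4,270.5448     4,270.5448
  2     4,250.00     3,623.5313     7,247.0626
  3     4,250.00     3,345.8276    10,037.4828
  4     4,250.00     3,089.4068    12,357.6274
  5     4,250.00     2,852.6379    14,263.1895
  6     4,250.00     2,634.0147    15,804.0881
  7     4,250.00     2,432.1465    17,025.0256
  8     4,250.00     2,245.7493    17,965.9946
  9     4,250.00     2,073.6374    18,662.7367
  10   54,250.00    24,440.7864   244,407.8644
  Σ                 51,008.2828   362,041.6164
Price P = Σ PV = 51,008.2828.
Macaulay duration = Σ(t·PV) / P = 362,041.6164 / 51,008.2828 = 7.09770 years.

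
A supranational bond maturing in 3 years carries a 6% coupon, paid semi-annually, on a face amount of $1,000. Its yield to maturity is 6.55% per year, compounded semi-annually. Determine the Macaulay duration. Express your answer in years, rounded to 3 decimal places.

Periodic yield y = 0.03275. Discount each cash flow and weight by its period:
  t   CF        PV=CF/(1+0.03275)^t    t·PV
  1        30.00        29.0487        29.0487
  2        30.00        28.1275        56.2550
  3        30.00        27.2355        81.7066
  4        30.00        26.3718       105.4874
  5        30.00        25.5356       127.6778
  6     1,030.00       848.9185     5,093.5111
  Σ                    985.2376     5,493.6863
Price P = Σ PV = 985.2376.
Macaulay duration = Σ(t·PV) / P = 5,493.6863 / 985.2376 = 5.57600 half-year periods.
In years: 5.57600 / 2 = 2.78800 years.

2.788 years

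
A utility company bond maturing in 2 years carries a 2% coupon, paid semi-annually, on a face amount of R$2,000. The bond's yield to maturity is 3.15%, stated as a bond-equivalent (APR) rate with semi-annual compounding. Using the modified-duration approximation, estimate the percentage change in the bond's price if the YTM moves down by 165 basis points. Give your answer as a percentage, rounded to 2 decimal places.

+3.20%

Periodic yield y = 0.01575. Modified duration first:
  t   CF        PV=CF/(1+0.01575)^t    t·PV
  1        20.00        19.6899        19.6899
  2        20.00        19.3846        38.7692
  3        20.00        19.0840        57.2520
  4     2,020.00     1,897.5973     7,590.3891
  Σ                  1,955.7557     7,706.1001
P = 1,955.7557; D_Mac = 3.94022 half-year periods = 1.97011 yrs; D_mod = 1.97011/(1+0.01575) = 1.93956 yrs.
ΔP/P ≈ -D_mod · Δy = -1.93956 × (-0.0165) = +0.032003 = +3.2003%.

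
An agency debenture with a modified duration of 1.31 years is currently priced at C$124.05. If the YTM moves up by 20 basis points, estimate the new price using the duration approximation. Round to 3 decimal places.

Duration approximation: ΔP/P ≈ -D_mod · Δy = -1.31 × (+0.002) = -0.002620.
New price ≈ 124.05 × (1 - 0.002620) = 123.724989.

C$123.725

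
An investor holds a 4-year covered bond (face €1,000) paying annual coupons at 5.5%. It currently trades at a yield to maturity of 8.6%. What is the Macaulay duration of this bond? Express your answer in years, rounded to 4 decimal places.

Periodic yield y = 0.086. Discount each cash flow and weight by its year:
  t   CF        PV=CF/(1+0.086)^t    t·PV
  1        55.00        50.6446        50.6446
  2        55.00        46.6340        93.2681
  3        55.00        42.9411       128.8233
  4     1,055.00       758.4608     3,033.8433
  Σ                    898.6805     3,306.5793
Price P = Σ PV = 898.6805.
Macaulay duration = Σ(t·PV) / P = 3,306.5793 / 898.6805 = 3.67937 years.

3.6794 years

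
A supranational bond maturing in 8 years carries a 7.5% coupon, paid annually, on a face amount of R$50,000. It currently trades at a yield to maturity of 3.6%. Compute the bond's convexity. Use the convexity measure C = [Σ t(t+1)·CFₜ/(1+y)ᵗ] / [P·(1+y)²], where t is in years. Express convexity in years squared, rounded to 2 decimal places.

With y = 0.036:
  t   CF        PV=CF/(1+0.036)^t    t·PV        t(t+1)·PV
  1     3,750.00     3,619.6911     3,619.6911       7,239.3822
  2     3,750.00     3,493.9103     6,987.8207      20,963.4621
  3     3,750.00     3,372.5003    10,117.5010      40,470.0040
  4     3,750.00     3,255.3092    13,021.2368      65,106.1841
  5     3,750.00     3,142.1904    15,710.9518      94,265.7105
  6     3,750.00     3,033.0023    18,198.0136     127,386.0953
  7     3,750.00     2,927.6084    20,493.2586     163,946.0686
  8    53,750.00    40,504.2342   324,033.8734   2,916,304.8610
  Σ                 63,348.4462   412,182.3470   3,435,681.7679
P = 63,348.4462.
Convexity = Σ t(t+1)·PV / [P·(1+y)²] = 3,435,681.7679 / (63,348.4462 × 1.073296) = 50.53095.

50.53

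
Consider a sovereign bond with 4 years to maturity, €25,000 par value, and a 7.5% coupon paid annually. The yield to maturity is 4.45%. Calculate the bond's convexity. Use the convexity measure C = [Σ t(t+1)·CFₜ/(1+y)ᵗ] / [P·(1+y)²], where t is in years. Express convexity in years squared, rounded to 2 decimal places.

With y = 0.0445:
  t   CF        PV=CF/(1+0.0445)^t    t·PV        t(t+1)·PV
  1     1,875.00     1,795.1173     1,795.1173       3,590.2346
  2     1,875.00     1,718.6379     3,437.2758      10,311.8274
  3     1,875.00     1,645.4168     4,936.2505      19,745.0021
  4    26,875.00    22,579.5195    90,318.0780     451,590.3899
  Σ                 27,738.6915   100,486.7216     485,237.4540
P = 27,738.6915.
Convexity = Σ t(t+1)·PV / [P·(1+y)²] = 485,237.4540 / (27,738.6915 × 1.090980) = 16.03435.

16.03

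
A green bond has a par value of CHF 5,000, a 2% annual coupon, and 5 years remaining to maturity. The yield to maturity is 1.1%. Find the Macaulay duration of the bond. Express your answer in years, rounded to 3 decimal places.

4.812 years

Periodic yield y = 0.011. Discount each cash flow and weight by its year:
  t   CF        PV=CF/(1+0.011)^t    t·PV
  1       100.00        98.9120        98.9120
  2       100.00        97.8358       195.6715
  3       100.00        96.7713       290.3139
  4       100.00        95.7184       382.8736
  5     5,100.00     4,828.5240    24,142.6202
  Σ                  5,217.7615    25,110.3912
Price P = Σ PV = 5,217.7615.
Macaulay duration = Σ(t·PV) / P = 25,110.3912 / 5,217.7615 = 4.81248 years.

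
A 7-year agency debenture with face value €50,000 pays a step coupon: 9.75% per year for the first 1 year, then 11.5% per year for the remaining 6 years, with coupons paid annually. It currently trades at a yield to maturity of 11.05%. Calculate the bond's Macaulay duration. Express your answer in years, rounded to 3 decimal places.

5.256 years

Periodic yield y = 0.1105. Discount each cash flow and weight by its year:
  t   CF        PV=CF/(1+0.1105)^t    t·PV
  1     4,875.00     4,389.9145     4,389.9145
  2     5,750.00     4,662.6275     9,325.2550
  3     5,750.00     4,198.6740    12,596.0220
  4     5,750.00     3,780.8861    15,123.5444
  5     5,750.00     3,404.6700    17,023.3502
  6     5,750.00     3,065.8893    18,395.3357
  7    55,750.00    26,767.9389   187,375.5720
  Σ                 50,270.6002   264,228.9937
Price P = Σ PV = 50,270.6002.
Macaulay duration = Σ(t·PV) / P = 264,228.9937 / 50,270.6002 = 5.25613 years.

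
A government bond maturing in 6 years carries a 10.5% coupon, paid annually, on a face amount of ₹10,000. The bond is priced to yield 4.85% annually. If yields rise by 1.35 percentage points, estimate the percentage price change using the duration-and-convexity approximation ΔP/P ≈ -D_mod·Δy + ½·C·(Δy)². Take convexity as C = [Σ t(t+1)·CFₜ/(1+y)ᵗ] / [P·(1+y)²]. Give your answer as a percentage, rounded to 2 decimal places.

-6.05%

With y = 0.0485:
  t   CF        PV=CF/(1+0.0485)^t    t·PV        t(t+1)·PV
  1     1,050.00     1,001.4306     1,001.4306       2,002.8612
  2     1,050.00       955.1079     1,910.2158       5,730.6473
  3     1,050.00       910.9279     2,732.7836      10,931.1346
  4     1,050.00       868.7915     3,475.1660      17,375.8299
  5     1,050.00       828.6042     4,143.0209      24,858.1257
  6    11,050.00     8,316.7121    49,900.2728     349,301.9094
  Σ                 12,881.5742    63,162.8897     410,200.5080
P = 12,881.5742; D_Mac = 4.90335 yrs; D_mod = 4.67654 yrs; C = 28.96612.
Duration effect: -4.67654 × (+0.0135) = -0.063133
Convexity effect: 0.5 × 28.96612 × (0.0135)² = +0.0026395
ΔP/P ≈ -0.063133 + 0.0026395 = -0.060494 = -6.0494%.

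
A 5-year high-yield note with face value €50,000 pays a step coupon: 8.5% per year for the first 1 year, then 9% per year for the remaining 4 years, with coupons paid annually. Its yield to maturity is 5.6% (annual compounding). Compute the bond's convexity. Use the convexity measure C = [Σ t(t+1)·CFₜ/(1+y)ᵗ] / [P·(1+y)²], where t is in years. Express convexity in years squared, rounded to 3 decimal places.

21.955

With y = 0.056:
  t   CF        PV=CF/(1+0.056)^t    t·PV        t(t+1)·PV
  1     4,250.00     4,024.6212     4,024.6212       8,049.2424
  2     4,500.00     4,035.3822     8,070.7645      24,212.2934
  3     4,500.00     3,821.3847    11,464.1541      45,856.6163
  4     4,500.00     3,618.7355    14,474.9420      72,374.7100
  5    54,500.00    41,502.7535   207,513.7677   1,245,082.6060
  Σ                 57,002.8772   245,548.2494   1,395,575.4681
P = 57,002.8772.
Convexity = Σ t(t+1)·PV / [P·(1+y)²] = 1,395,575.4681 / (57,002.8772 × 1.115136) = 21.95476.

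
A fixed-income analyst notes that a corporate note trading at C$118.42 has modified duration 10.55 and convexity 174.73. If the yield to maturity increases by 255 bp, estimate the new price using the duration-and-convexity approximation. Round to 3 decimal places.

Duration effect: -D_mod·Δy = -10.55 × (+0.0255) = -0.269025
Convexity effect: ½·C·(Δy)² = 0.5 × 174.73 × (0.0255)² = +0.05680909125
ΔP/P ≈ -0.269025 + 0.05680909125 = -0.21221590875
New price ≈ 118.42 × (1 - 0.21221590875) = 93.289392085825.

C$93.289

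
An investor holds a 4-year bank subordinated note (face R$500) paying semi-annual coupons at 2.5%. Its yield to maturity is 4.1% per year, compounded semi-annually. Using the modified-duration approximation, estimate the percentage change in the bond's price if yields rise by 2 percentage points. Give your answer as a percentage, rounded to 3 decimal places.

Periodic yield y = 0.0205. Modified duration first:
  t   CF        PV=CF/(1+0.0205)^t    t·PV
  1         6.25         6.1244         6.1244
  2         6.25         6.0014        12.0028
  3         6.25         5.8809        17.6426
  4         6.25         5.7627        23.0509
  5         6.25         5.6470        28.2348
  6         6.25         5.5335        33.2012
  7         6.25         5.4224        37.9566
  8       506.25       430.3888     3,443.1104
  Σ                    470.7611     3,601.3237
P = 470.7611; D_Mac = 7.65000 half-year periods = 3.82500 yrs; D_mod = 3.82500/(1+0.0205) = 3.74816 yrs.
ΔP/P ≈ -D_mod · Δy = -3.74816 × (+0.02) = -0.074963 = -7.4963%.

-7.496%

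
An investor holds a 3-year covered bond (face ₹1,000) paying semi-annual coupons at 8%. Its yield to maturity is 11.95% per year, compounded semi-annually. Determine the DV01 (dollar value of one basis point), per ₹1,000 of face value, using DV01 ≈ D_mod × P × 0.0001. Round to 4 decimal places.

₹0.2308

Periodic yield y = 0.05975.
  t   CF        PV=CF/(1+0.05975)^t    t·PV
  1        40.00        37.7448        37.7448
  2        40.00        35.6167        71.2333
  3        40.00        33.6085       100.8256
  4        40.00        31.7137       126.8546
  5        40.00        29.9256       149.6280
  6     1,040.00       734.1973     4,405.1838
  Σ                    902.8065     4,891.4702
P = 902.8065; D_Mac = 5.41807 half-year periods = 2.70904 yrs; D_mod = 2.55630 yrs.
DV01 ≈ 2.55630 × 902.8065 × 0.0001 = 0.230784.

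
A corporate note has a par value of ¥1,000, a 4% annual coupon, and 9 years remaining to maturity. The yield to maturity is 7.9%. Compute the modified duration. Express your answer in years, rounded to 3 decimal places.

6.955 years

Periodic yield y = 0.079. First find Macaulay duration:
  t   CF        PV=CF/(1+0.079)^t    t·PV
  1        40.00        37.0714        37.0714
  2        40.00        34.3571        68.7143
  3        40.00        31.8417        95.5250
  4        40.00        29.5103       118.0414
  5        40.00        27.3497       136.7486
  6        40.00        25.3473       152.0837
  7        40.00        23.4915       164.4402
  8        40.00        21.7715       174.1720
  9     1,040.00       524.6146     4,721.5310
  Σ                    755.3550     5,668.3274
P = 755.3550; Macaulay duration = 5,668.3274 / 755.3550 = 7.50419 years.
Modified duration = D_Mac / (1 + y) = 7.50419 / 1.079 = 6.95476 years.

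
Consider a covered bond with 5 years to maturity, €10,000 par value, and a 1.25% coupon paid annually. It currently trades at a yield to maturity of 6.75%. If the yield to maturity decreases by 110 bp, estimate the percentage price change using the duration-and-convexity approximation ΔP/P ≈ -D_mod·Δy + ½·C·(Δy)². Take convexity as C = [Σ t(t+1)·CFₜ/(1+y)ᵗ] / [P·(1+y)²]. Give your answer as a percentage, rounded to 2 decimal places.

+5.16%

With y = 0.0675:
  t   CF        PV=CF/(1+0.0675)^t    t·PV        t(t+1)·PV
  1       125.00       117.0960       117.0960         234.1920
  2       125.00       109.6918       219.3836         658.1509
  3       125.00       102.7558       308.2674       1,233.0696
  4       125.00        96.2584       385.0335       1,925.1673
  5    10,125.00     7,303.9134    36,519.5668     219,117.4011
  Σ                  7,729.7154    37,549.3474     223,167.9810
P = 7,729.7154; D_Mac = 4.85779 yrs; D_mod = 4.55062 yrs; C = 25.33568.
Duration effect: -4.55062 × (-0.011) = +0.050057
Convexity effect: 0.5 × 25.33568 × (-0.011)² = +0.0015328
ΔP/P ≈ +0.050057 + 0.0015328 = +0.051590 = +5.1590%.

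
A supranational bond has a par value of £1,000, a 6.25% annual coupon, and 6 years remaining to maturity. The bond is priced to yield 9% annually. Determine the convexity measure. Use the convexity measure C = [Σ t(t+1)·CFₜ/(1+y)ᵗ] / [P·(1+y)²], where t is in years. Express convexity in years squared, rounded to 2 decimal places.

With y = 0.09:
  t   CF        PV=CF/(1+0.09)^t    t·PV        t(t+1)·PV
  1        62.50        57.3394        57.3394         114.6789
  2        62.50        52.6050       105.2100         315.6300
  3        62.50        48.2615       144.7844         579.1376
  4        62.50        44.2766       177.1063         885.5315
  5        62.50        40.6207       203.1036       1,218.6213
  6     1,062.50       633.5340     3,801.2042      26,608.4295
  Σ                    876.6372     4,488.7479      29,722.0288
P = 876.6372.
Convexity = Σ t(t+1)·PV / [P·(1+y)²] = 29,722.0288 / (876.6372 × 1.188100) = 28.53682.

28.54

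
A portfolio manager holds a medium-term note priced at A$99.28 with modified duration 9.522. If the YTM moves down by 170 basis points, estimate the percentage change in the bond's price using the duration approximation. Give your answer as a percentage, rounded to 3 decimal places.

+16.187%

Duration approximation: ΔP/P ≈ -D_mod · Δy = -9.522 × (-0.017) = +0.161874.
As a percentage: +16.1874%.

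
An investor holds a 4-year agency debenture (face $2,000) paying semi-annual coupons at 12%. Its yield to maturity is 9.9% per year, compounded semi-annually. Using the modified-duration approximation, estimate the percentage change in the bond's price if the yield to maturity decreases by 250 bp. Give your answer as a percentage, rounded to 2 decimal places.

+7.90%

Periodic yield y = 0.0495. Modified duration first:
  t   CF        PV=CF/(1+0.0495)^t    t·PV
  1       120.00       114.3402       114.3402
  2       120.00       108.9473       217.8945
  3       120.00       103.8087       311.4262
  4       120.00        98.9126       395.6503
  5       120.00        94.2473       471.2366
  6       120.00        89.8021       538.8127
  7       120.00        85.5666       598.9660
  8     2,120.00     1,440.3775    11,523.0197
  Σ                  2,136.0022    14,171.3463
P = 2,136.0022; D_Mac = 6.63452 half-year periods = 3.31726 yrs; D_mod = 3.31726/(1+0.0495) = 3.16080 yrs.
ΔP/P ≈ -D_mod · Δy = -3.16080 × (-0.025) = +0.079020 = +7.9020%.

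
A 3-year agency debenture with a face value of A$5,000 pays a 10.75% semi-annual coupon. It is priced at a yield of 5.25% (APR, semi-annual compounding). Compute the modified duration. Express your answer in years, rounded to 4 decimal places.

2.6018 years

Periodic yield y = 0.02625. First find Macaulay duration:
  t   CF        PV=CF/(1+0.02625)^t    t·PV
  1       268.75       261.8758       261.8758
  2       268.75       255.1774       510.3547
  3       268.75       248.6503       745.9509
  4       268.75       242.2902       969.1607
  5       268.75       236.0927     1,180.4637
  6     5,268.75     4,510.1249    27,060.7495
  Σ                  5,754.2112    30,728.5552
P = 5,754.2112; Macaulay duration = 30,728.5552 / 5,754.2112 = 5.34019 half-year periods = 2.67009 years.
Modified duration = D_Mac / (1 + y) = 2.67009 / 1.02625 = 2.60180 years.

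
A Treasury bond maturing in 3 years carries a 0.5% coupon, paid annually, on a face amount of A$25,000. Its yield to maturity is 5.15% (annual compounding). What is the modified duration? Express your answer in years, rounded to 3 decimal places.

2.838 years

Periodic yield y = 0.0515. First find Macaulay duration:
  t   CF        PV=CF/(1+0.0515)^t    t·PV
  1       125.00       118.8778       118.8778
  2       125.00       113.0554       226.1109
  3    25,125.00    21,611.1680    64,833.5040
  Σ                 21,843.1012    65,178.4927
P = 21,843.1012; Macaulay duration = 65,178.4927 / 21,843.1012 = 2.98394 years.
Modified duration = D_Mac / (1 + y) = 2.98394 / 1.0515 = 2.83779 years.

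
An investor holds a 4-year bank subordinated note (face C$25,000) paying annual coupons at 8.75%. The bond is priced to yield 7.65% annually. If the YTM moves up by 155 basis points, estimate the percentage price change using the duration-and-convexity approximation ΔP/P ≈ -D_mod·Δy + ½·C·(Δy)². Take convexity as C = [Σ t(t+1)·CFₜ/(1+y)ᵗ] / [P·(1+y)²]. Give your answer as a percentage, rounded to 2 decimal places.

-4.94%

With y = 0.0765:
  t   CF        PV=CF/(1+0.0765)^t    t·PV        t(t+1)·PV
  1     2,187.50     2,032.0483     2,032.0483       4,064.0966
  2     2,187.50     1,887.6436     3,775.2871      11,325.8614
  3     2,187.50     1,753.5008     5,260.5023      21,042.0092
  4    27,187.50    20,244.7835    80,979.1342     404,895.6709
  Σ                 25,917.9762    92,046.9719     441,327.6381
P = 25,917.9762; D_Mac = 3.55147 yrs; D_mod = 3.29909 yrs; C = 14.69373.
Duration effect: -3.29909 × (+0.0155) = -0.051136
Convexity effect: 0.5 × 14.69373 × (0.0155)² = +0.0017651
ΔP/P ≈ -0.051136 + 0.0017651 = -0.049371 = -4.9371%.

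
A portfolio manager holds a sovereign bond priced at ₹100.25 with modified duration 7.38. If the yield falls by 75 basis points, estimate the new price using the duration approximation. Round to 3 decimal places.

₹105.799

Duration approximation: ΔP/P ≈ -D_mod · Δy = -7.38 × (-0.0075) = +0.055350.
New price ≈ 100.25 × (1 + 0.055350) = 105.7988375.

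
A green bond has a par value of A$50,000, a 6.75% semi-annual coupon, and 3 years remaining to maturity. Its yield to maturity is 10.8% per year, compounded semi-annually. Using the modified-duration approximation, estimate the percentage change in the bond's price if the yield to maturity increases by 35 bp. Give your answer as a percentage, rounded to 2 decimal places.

-0.91%

Periodic yield y = 0.054. Modified duration first:
  t   CF        PV=CF/(1+0.054)^t    t·PV
  1     1,687.50     1,601.0436     1,601.0436
  2     1,687.50     1,519.0167     3,038.0335
  3     1,687.50     1,441.1924     4,323.5771
  4     1,687.50     1,367.3552     5,469.4207
  5     1,687.50     1,297.3009     6,486.5046
  6    51,687.50    37,700.0444   226,200.2664
  Σ                 44,925.9532   247,118.8459
P = 44,925.9532; D_Mac = 5.50058 half-year periods = 2.75029 yrs; D_mod = 2.75029/(1+0.054) = 2.60938 yrs.
ΔP/P ≈ -D_mod · Δy = -2.60938 × (+0.0035) = -0.009133 = -0.9133%.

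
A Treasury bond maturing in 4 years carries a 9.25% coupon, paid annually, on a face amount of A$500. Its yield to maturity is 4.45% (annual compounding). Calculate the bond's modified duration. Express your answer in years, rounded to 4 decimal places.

Periodic yield y = 0.0445. First find Macaulay duration:
  t   CF        PV=CF/(1+0.0445)^t    t·PV
  1        46.25        44.2796        44.2796
  2        46.25        42.3931        84.7861
  3        46.25        40.5869       121.7608
  4       546.25       458.9419     1,835.7674
  Σ                    586.2014     2,086.5940
P = 586.2014; Macaulay duration = 2,086.5940 / 586.2014 = 3.55952 years.
Modified duration = D_Mac / (1 + y) = 3.55952 / 1.0445 = 3.40787 years.

3.4079 years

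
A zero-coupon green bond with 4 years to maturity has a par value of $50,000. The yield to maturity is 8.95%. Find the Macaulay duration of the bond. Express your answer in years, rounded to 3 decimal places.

4.000 years

A zero-coupon bond has a single cash flow at maturity, so its Macaulay duration equals its maturity: 4 years.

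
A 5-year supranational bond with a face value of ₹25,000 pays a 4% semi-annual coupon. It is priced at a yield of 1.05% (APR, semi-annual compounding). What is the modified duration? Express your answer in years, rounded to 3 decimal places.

4.590 years

Periodic yield y = 0.00525. First find Macaulay duration:
  t   CF        PV=CF/(1+0.00525)^t    t·PV
  1       500.00       497.3887       497.3887
  2       500.00       494.7911       989.5821
  3       500.00       492.2070     1,476.6209
  4       500.00       489.6364     1,958.5455
  5       500.00       487.0792     2,435.3961
  6       500.00       484.5354     2,907.2124
  7       500.00       482.0049     3,374.0341
  8       500.00       479.4876     3,835.9005
  9       500.00       476.9834     4,292.8506
  10   25,500.00    24,199.1083   241,991.0827
  Σ                 28,583.2218   263,758.6137
P = 28,583.2218; Macaulay duration = 263,758.6137 / 28,583.2218 = 9.22774 half-year periods = 4.61387 years.
Modified duration = D_Mac / (1 + y) = 4.61387 / 1.00525 = 4.58977 years.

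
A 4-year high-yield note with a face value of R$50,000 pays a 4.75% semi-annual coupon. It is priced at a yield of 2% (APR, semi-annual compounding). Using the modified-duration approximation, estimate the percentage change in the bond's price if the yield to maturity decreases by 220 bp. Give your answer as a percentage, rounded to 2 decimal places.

Periodic yield y = 0.01. Modified duration first:
  t   CF        PV=CF/(1+0.01)^t    t·PV
  1     1,187.50     1,175.7426     1,175.7426
  2     1,187.50     1,164.1016     2,328.2031
  3     1,187.50     1,152.5758     3,457.7274
  4     1,187.50     1,141.1642     4,564.6566
  5     1,187.50     1,129.8655     5,649.3275
  6     1,187.50     1,118.6787     6,712.0723
  7     1,187.50     1,107.6027     7,753.2188
  8    51,187.50    47,270.7975   378,166.3796
  Σ                 55,260.5285   409,807.3280
P = 55,260.5285; D_Mac = 7.41591 half-year periods = 3.70796 yrs; D_mod = 3.70796/(1+0.01) = 3.67124 yrs.
ΔP/P ≈ -D_mod · Δy = -3.67124 × (-0.022) = +0.080767 = +8.0767%.

+8.08%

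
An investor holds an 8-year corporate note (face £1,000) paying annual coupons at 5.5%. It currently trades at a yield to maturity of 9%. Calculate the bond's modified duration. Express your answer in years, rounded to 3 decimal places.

5.972 years

Periodic yield y = 0.09. First find Macaulay duration:
  t   CF        PV=CF/(1+0.09)^t    t·PV
  1        55.00        50.4587        50.4587
  2        55.00        46.2924        92.5848
  3        55.00        42.4701       127.4103
  4        55.00        38.9634       155.8535
  5        55.00        35.7462       178.7311
  6        55.00        32.7947       196.7682
  7        55.00        30.0869       210.6082
  8     1,055.00       529.4689     4,235.7514
  Σ                    806.2813     5,248.1663
P = 806.2813; Macaulay duration = 5,248.1663 / 806.2813 = 6.50910 years.
Modified duration = D_Mac / (1 + y) = 6.50910 / 1.09 = 5.97165 years.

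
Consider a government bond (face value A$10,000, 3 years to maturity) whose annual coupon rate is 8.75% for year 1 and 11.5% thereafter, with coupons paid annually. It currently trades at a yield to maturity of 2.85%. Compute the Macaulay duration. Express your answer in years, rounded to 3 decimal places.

2.771 years

Periodic yield y = 0.0285. Discount each cash flow and weight by its year:
  t   CF        PV=CF/(1+0.0285)^t    t·PV
  1       875.00       850.7535       850.7535
  2     1,150.00     1,087.1494     2,174.2989
  3    11,150.00    10,248.5395    30,745.6185
  Σ                 12,186.4425    33,770.6709
Price P = Σ PV = 12,186.4425.
Macaulay duration = Σ(t·PV) / P = 33,770.6709 / 12,186.4425 = 2.77117 years.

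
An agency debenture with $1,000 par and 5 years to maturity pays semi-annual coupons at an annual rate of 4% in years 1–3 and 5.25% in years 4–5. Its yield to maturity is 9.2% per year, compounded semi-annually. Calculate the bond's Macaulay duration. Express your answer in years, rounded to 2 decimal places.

Periodic yield y = 0.046. Discount each cash flow and weight by its period:
  t   CF        PV=CF/(1+0.046)^t    t·PV
  1        20.00        19.1205        19.1205
  2        20.00        18.2796        36.5592
  3        20.00        17.4757        52.4271
  4        20.00        16.7072        66.8287
  5        20.00        15.9725        79.8623
  6        20.00        15.2700        91.6202
  7        26.25        19.1605       134.1237
  8        26.25        18.3179       146.5432
  9        26.25        17.5123       157.6110
  10    1,026.25       654.5402     6,545.4020
  Σ                    812.3564     7,330.0980
Price P = Σ PV = 812.3564.
Macaulay duration = Σ(t·PV) / P = 7,330.0980 / 812.3564 = 9.02325 half-year periods.
In years: 9.02325 / 2 = 4.51163 years.

4.51 years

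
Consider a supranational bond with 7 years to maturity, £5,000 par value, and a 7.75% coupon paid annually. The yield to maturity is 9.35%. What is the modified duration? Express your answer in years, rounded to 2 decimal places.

5.12 years

Periodic yield y = 0.0935. First find Macaulay duration:
  t   CF        PV=CF/(1+0.0935)^t    t·PV
  1       387.50       354.3667       354.3667
  2       387.50       324.0665       648.1330
  3       387.50       296.3571       889.0713
  4       387.50       271.0170     1,084.0681
  5       387.50       247.8436     1,239.2182
  6       387.50       226.6517     1,359.9102
  7     5,387.50     2,881.7465    20,172.2254
  Σ                  4,602.0491    25,746.9928
P = 4,602.0491; Macaulay duration = 25,746.9928 / 4,602.0491 = 5.59468 years.
Modified duration = D_Mac / (1 + y) = 5.59468 / 1.0935 = 5.11631 years.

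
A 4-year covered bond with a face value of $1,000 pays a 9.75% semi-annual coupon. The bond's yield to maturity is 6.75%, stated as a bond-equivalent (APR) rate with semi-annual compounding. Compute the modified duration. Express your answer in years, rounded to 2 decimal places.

Periodic yield y = 0.03375. First find Macaulay duration:
  t   CF        PV=CF/(1+0.03375)^t    t·PV
  1        48.75        47.1584        47.1584
  2        48.75        45.6188        91.2375
  3        48.75        44.1294       132.3882
  4        48.75        42.6887       170.7546
  5        48.75        41.2950       206.4748
  6        48.75        39.9468       239.6805
  7        48.75        38.6426       270.4980
  8     1,048.75       804.1699     6,433.3589
  Σ                  1,103.6494     7,591.5510
P = 1,103.6494; Macaulay duration = 7,591.5510 / 1,103.6494 = 6.87859 half-year periods = 3.43929 years.
Modified duration = D_Mac / (1 + y) = 3.43929 / 1.03375 = 3.32701 years.

3.33 years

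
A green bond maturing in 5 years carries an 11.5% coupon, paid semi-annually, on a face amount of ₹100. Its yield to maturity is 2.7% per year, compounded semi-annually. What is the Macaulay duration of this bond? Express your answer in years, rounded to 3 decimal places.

4.125 years

Periodic yield y = 0.0135. Discount each cash flow and weight by its period:
  t   CF        PV=CF/(1+0.0135)^t    t·PV
  1         5.75         5.6734         5.6734
  2         5.75         5.5978        11.1957
  3         5.75         5.5233        16.5698
  4         5.75         5.4497        21.7988
  5         5.75         5.3771        26.8856
  6         5.75         5.3055        31.8329
  7         5.75         5.2348        36.6437
  8         5.75         5.1651        41.3207
  9         5.75         5.0963        45.8666
  10      105.75        92.4789       924.7894
  Σ                    140.9020     1,162.5767
Price P = Σ PV = 140.9020.
Macaulay duration = Σ(t·PV) / P = 1,162.5767 / 140.9020 = 8.25096 half-year periods.
In years: 8.25096 / 2 = 4.12548 years.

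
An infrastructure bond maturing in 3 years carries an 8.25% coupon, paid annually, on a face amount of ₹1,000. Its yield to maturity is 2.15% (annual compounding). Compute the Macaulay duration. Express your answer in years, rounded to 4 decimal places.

2.7953 years

Periodic yield y = 0.0215. Discount each cash flow and weight by its year:
  t   CF        PV=CF/(1+0.0215)^t    t·PV
  1        82.50        80.7636        80.7636
  2        82.50        79.0637       158.1274
  3     1,082.50     1,015.5768     3,046.7305
  Σ                  1,175.4041     3,285.6216
Price P = Σ PV = 1,175.4041.
Macaulay duration = Σ(t·PV) / P = 3,285.6216 / 1,175.4041 = 2.79531 years.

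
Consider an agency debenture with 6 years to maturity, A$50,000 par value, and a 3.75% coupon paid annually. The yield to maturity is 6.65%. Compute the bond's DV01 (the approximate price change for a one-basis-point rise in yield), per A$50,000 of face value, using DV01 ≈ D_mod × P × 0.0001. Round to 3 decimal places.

Periodic yield y = 0.0665.
  t   CF        PV=CF/(1+0.0665)^t    t·PV
  1     1,875.00     1,758.0872     1,758.0872
  2     1,875.00     1,648.4643     3,296.9286
  3     1,875.00     1,545.6768     4,637.0304
  4     1,875.00     1,449.2985     5,797.1939
  5     1,875.00     1,358.9296     6,794.6482
  6    51,875.00    35,252.7459   211,516.4756
  Σ                 43,013.2024   233,800.3640
P = 43,013.2024; D_Mac = 5.43555 yrs; D_mod = 5.09662 yrs.
DV01 ≈ 5.09662 × 43,013.2024 × 0.0001 = 21.922209.

A$21.922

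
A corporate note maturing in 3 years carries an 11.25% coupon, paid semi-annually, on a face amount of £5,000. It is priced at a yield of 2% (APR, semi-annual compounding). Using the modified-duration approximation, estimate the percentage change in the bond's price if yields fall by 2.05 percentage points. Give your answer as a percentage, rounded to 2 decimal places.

+5.43%

Periodic yield y = 0.01. Modified duration first:
  t   CF        PV=CF/(1+0.01)^t    t·PV
  1       281.25       278.4653       278.4653
  2       281.25       275.7083       551.4165
  3       281.25       272.9785       818.9354
  4       281.25       270.2757     1,081.1029
  5       281.25       267.5997     1,337.9986
  6     5,281.25     4,975.1764    29,851.0584
  Σ                  6,340.2039    33,918.9772
P = 6,340.2039; D_Mac = 5.34982 half-year periods = 2.67491 yrs; D_mod = 2.67491/(1+0.01) = 2.64843 yrs.
ΔP/P ≈ -D_mod · Δy = -2.64843 × (-0.0205) = +0.054293 = +5.4293%.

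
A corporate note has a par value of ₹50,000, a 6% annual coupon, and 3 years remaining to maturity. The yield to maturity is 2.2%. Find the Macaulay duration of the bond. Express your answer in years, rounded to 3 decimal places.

Periodic yield y = 0.022. Discount each cash flow and weight by its year:
  t   CF        PV=CF/(1+0.022)^t    t·PV
  1     3,000.00     2,935.4207     2,935.4207
  2     3,000.00     2,872.2316     5,744.4633
  3    53,000.00    49,650.4492   148,951.3477
  Σ                 55,458.1016   157,631.2317
Price P = Σ PV = 55,458.1016.
Macaulay duration = Σ(t·PV) / P = 157,631.2317 / 55,458.1016 = 2.84235 years.

2.842 years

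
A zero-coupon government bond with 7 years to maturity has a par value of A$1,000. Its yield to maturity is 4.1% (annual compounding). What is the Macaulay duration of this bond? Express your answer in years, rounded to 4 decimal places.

A zero-coupon bond has a single cash flow at maturity, so its Macaulay duration equals its maturity: 7 years.

7.0000 years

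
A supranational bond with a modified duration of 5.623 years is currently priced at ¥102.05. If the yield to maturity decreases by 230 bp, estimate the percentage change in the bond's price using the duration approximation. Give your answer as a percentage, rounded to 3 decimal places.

Duration approximation: ΔP/P ≈ -D_mod · Δy = -5.623 × (-0.023) = +0.129329.
As a percentage: +12.9329%.

+12.933%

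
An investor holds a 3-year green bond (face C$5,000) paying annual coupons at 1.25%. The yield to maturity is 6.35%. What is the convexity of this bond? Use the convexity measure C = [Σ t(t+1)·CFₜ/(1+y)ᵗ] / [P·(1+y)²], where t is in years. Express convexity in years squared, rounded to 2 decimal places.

10.42

With y = 0.0635:
  t   CF        PV=CF/(1+0.0635)^t    t·PV        t(t+1)·PV
  1        62.50        58.7682        58.7682         117.5364
  2        62.50        55.2593       110.5185         331.5555
  3     5,062.50     4,208.7444    12,626.2333      50,504.9330
  Σ                  4,322.7719    12,795.5200      50,954.0250
P = 4,322.7719.
Convexity = Σ t(t+1)·PV / [P·(1+y)²] = 50,954.0250 / (4,322.7719 × 1.131032) = 10.42176.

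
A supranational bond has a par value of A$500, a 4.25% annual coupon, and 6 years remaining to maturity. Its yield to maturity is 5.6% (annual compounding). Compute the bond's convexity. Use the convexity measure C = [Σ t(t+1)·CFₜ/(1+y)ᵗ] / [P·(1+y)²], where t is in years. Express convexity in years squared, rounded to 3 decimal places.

With y = 0.056:
  t   CF        PV=CF/(1+0.056)^t    t·PV        t(t+1)·PV
  1        21.25        20.1231        20.1231          40.2462
  2        21.25        19.0560        38.1119         114.3358
  3        21.25        18.0454        54.1363         216.5451
  4        21.25        17.0885        68.3539         341.7695
  5        21.25        16.1823        80.9113         485.4680
  6       521.25       375.8915     2,255.3493      15,787.4449
  Σ                    466.3868     2,516.9858      16,985.8096
P = 466.3868.
Convexity = Σ t(t+1)·PV / [P·(1+y)²] = 16,985.8096 / (466.3868 × 1.115136) = 32.65970.

32.660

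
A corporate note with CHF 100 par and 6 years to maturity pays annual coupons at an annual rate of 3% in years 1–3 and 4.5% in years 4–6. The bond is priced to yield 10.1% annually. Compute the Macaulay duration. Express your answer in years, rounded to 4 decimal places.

Periodic yield y = 0.101. Discount each cash flow and weight by its year:
  t   CF        PV=CF/(1+0.101)^t    t·PV
  1         3.00         2.7248         2.7248
  2         3.00         2.4748         4.9497
  3         3.00         2.2478         6.7434
  4         4.50         3.0624        12.2496
  5         4.50         2.7815        13.9074
  6       104.50        58.6668       352.0008
  Σ                     71.9581       392.5757
Price P = Σ PV = 71.9581.
Macaulay duration = Σ(t·PV) / P = 392.5757 / 71.9581 = 5.45561 years.

5.4556 years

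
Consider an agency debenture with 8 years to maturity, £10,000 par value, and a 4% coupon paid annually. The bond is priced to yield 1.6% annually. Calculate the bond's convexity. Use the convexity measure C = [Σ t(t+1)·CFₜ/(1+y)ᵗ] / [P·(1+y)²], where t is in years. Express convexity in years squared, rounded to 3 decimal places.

With y = 0.016:
  t   CF        PV=CF/(1+0.016)^t    t·PV        t(t+1)·PV
  1       400.00       393.7008       393.7008         787.4016
  2       400.00       387.5008       775.0016       2,325.0047
  3       400.00       381.3984     1,144.1952       4,576.7808
  4       400.00       375.3921     1,501.5685       7,507.8425
  5       400.00       369.4804     1,847.4022      11,084.4132
  6       400.00       363.6618     2,181.9711      15,273.7977
  7       400.00       357.9349     2,505.5442      20,044.3539
  8    10,400.00     9,159.7512    73,278.0093     659,502.0839
  Σ                 11,788.8204    83,627.3929     721,101.6782
P = 11,788.8204.
Convexity = Σ t(t+1)·PV / [P·(1+y)²] = 721,101.6782 / (11,788.8204 × 1.032256) = 59.25687.

59.257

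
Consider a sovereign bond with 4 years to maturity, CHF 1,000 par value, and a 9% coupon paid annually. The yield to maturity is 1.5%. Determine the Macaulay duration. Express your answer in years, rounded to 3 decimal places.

3.591 years

Periodic yield y = 0.015. Discount each cash flow and weight by its year:
  t   CF        PV=CF/(1+0.015)^t    t·PV
  1        90.00        88.6700        88.6700
  2        90.00        87.3596       174.7191
  3        90.00        86.0685       258.2056
  4     1,090.00     1,026.9808     4,107.9232
  Σ                  1,289.0788     4,629.5179
Price P = Σ PV = 1,289.0788.
Macaulay duration = Σ(t·PV) / P = 4,629.5179 / 1,289.0788 = 3.59134 years.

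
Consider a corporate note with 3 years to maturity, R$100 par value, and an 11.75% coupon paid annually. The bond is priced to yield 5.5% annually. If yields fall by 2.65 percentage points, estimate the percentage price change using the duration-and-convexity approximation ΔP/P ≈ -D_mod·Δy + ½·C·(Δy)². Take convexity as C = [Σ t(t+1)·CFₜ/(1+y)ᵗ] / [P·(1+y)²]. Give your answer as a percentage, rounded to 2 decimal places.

+7.16%

With y = 0.055:
  t   CF        PV=CF/(1+0.055)^t    t·PV        t(t+1)·PV
  1        11.75        11.1374        11.1374          22.2749
  2        11.75        10.5568        21.1136          63.3409
  3       111.75        95.1678       285.5035       1,142.0139
  Σ                    116.8621       317.7546       1,227.6297
P = 116.8621; D_Mac = 2.71906 yrs; D_mod = 2.57730 yrs; C = 9.43819.
Duration effect: -2.57730 × (-0.0265) = +0.068299
Convexity effect: 0.5 × 9.43819 × (-0.0265)² = +0.0033140
ΔP/P ≈ +0.068299 + 0.0033140 = +0.071613 = +7.1613%.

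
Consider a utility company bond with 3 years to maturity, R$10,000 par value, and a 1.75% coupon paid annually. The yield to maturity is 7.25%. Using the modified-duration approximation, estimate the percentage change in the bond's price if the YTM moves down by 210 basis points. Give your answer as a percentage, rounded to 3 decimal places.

+5.765%

Periodic yield y = 0.0725. Modified duration first:
  t   CF        PV=CF/(1+0.0725)^t    t·PV
  1       175.00       163.1702       163.1702
  2       175.00       152.1400       304.2800
  3    10,175.00     8,247.8834    24,743.6503
  Σ                  8,563.1936    25,211.1005
P = 8,563.1936; D_Mac = 2.94412 yrs; D_mod = 2.94412/(1+0.0725) = 2.74510 yrs.
ΔP/P ≈ -D_mod · Δy = -2.74510 × (-0.021) = +0.057647 = +5.7647%.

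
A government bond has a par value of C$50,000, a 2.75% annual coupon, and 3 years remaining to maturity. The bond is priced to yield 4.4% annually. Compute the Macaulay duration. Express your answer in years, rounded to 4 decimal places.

Periodic yield y = 0.044. Discount each cash flow and weight by its year:
  t   CF        PV=CF/(1+0.044)^t    t·PV
  1     1,375.00     1,317.0498     1,317.0498
  2     1,375.00     1,261.5420     2,523.0839
  3    51,375.00    45,149.2291   135,447.6872
  Σ                 47,727.8208   139,287.8209
Price P = Σ PV = 47,727.8208.
Macaulay duration = Σ(t·PV) / P = 139,287.8209 / 47,727.8208 = 2.91838 years.

2.9184 years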